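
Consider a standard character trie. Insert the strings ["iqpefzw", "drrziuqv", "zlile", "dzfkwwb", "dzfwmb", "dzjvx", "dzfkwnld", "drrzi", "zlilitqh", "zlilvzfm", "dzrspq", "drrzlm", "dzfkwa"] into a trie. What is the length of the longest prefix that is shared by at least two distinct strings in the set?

Look for the deepest trie node that still has at least two words in its subtree.
e.g. "drrzi" and "drrziuqv" share the prefix "drrzi" of length 5; no pair shares a longer one.
Longest shared-prefix length: 5

5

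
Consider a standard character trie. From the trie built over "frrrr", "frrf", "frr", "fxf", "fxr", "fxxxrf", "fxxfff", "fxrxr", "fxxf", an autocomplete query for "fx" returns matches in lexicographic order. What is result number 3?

fxrxr

Filter for "fx…" and sort: "fxf", "fxr", "fxrxr", "fxxf", "fxxfff", "fxxxrf"
The 3rd is fxrxr.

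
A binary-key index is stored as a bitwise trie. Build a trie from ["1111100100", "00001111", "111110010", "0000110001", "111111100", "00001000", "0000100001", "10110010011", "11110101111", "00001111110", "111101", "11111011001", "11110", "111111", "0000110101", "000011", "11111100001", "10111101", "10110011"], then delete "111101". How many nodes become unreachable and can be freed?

Walk "111101" from the leaf back toward the root, removing each node that no remaining word uses.
Every node on "111101" is still needed (e.g. by "11110101111"), so nothing is freed.
Nodes removed: 0

0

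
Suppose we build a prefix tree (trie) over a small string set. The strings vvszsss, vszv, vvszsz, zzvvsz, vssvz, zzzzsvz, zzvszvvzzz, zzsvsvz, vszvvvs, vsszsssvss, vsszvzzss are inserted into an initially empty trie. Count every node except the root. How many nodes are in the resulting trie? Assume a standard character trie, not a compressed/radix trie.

52

Trace insertions, counting only characters that open a new branch:
  "vvszsss" → 7 new (v, v, s, z, s, s, s)
  "vszv" → prefix "v" already present; 3 new (s, z, v)
  "vvszsz" → prefix "vvszs" already present; 1 new (z)
  "zzvvsz" → 6 new (z, z, v, v, s, z)
  "vssvz" → prefix "vs" already present; 3 new (s, v, z)
  "zzzzsvz" → prefix "zz" already present; 5 new (z, z, s, v, z)
  "zzvszvvzzz" → prefix "zzv" already present; 7 new (s, z, v, v, z, z, z)
  "zzsvsvz" → prefix "zz" already present; 5 new (s, v, s, v, z)
  "vszvvvs" → prefix "vszv" already present; 3 new (v, v, s)
  "vsszsssvss" → prefix "vss" already present; 7 new (z, s, s, s, v, s, s)
  "vsszvzzss" → prefix "vssz" already present; 5 new (v, z, z, s, s)
Total nodes = 7 + 3 + 1 + 6 + 3 + 5 + 7 + 5 + 3 + 7 + 5 = 52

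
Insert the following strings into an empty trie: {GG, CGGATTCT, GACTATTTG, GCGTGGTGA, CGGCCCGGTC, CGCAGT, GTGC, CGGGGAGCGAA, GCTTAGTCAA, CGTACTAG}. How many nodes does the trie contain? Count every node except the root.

Count nodes per top-level branch (shared prefixes stored once):
  'C'-branch (CGCAGT, CGGATTCT, CGGCCCGGTC, CGGGGAGCGAA, CGTACTAG): 33 nodes
  'G'-branch (GACTATTTG, GCGTGGTGA, GCTTAGTCAA, GG, GTGC): 29 nodes
Sum: 62

62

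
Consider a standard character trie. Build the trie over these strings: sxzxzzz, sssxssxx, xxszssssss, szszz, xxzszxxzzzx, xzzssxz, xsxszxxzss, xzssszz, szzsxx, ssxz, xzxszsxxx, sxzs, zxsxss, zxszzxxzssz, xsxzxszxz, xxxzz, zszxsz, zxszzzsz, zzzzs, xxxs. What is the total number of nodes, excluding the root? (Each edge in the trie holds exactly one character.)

Insert word by word; a character creates a node only if that edge doesn't already exist:
  "sxzxzzz" → 7 new (s, x, z, x, z, z, z)
  "sssxssxx" → prefix "s" already present; 7 new (s, s, x, s, s, x, x)
  "xxszssssss" → 10 new (x, x, s, z, s, s, s, s, s, s)
  "szszz" → prefix "s" already present; 4 new (z, s, z, z)
  "xxzszxxzzzx" → prefix "xx" already present; 9 new (z, s, z, x, x, z, z, z, x)
  "xzzssxz" → prefix "x" already present; 6 new (z, z, s, s, x, z)
  "xsxszxxzss" → prefix "x" already present; 9 new (s, x, s, z, x, x, z, s, s)
  "xzssszz" → prefix "xz" already present; 5 new (s, s, s, z, z)
  "szzsxx" → prefix "sz" already present; 4 new (z, s, x, x)
  "ssxz" → prefix "ss" already present; 2 new (x, z)
  "xzxszsxxx" → prefix "xz" already present; 7 new (x, s, z, s, x, x, x)
  "sxzs" → prefix "sxz" already present; 1 new (s)
  "zxsxss" → 6 new (z, x, s, x, s, s)
  "zxszzxxzssz" → prefix "zxs" already present; 8 new (z, z, x, x, z, s, s, z)
  "xsxzxszxz" → prefix "xsx" already present; 6 new (z, x, s, z, x, z)
  "xxxzz" → prefix "xx" already present; 3 new (x, z, z)
  "zszxsz" → prefix "z" already present; 5 new (s, z, x, s, z)
  "zxszzzsz" → prefix "zxszz" already present; 3 new (z, s, z)
  "zzzzs" → prefix "z" already present; 4 new (z, z, z, s)
  "xxxs" → prefix "xxx" already present; 1 new (s)
Total nodes = 7 + 7 + 10 + 4 + 9 + 6 + 9 + 5 + 4 + 2 + 7 + 1 + 6 + 8 + 6 + 3 + 5 + 3 + 4 + 1 = 107

107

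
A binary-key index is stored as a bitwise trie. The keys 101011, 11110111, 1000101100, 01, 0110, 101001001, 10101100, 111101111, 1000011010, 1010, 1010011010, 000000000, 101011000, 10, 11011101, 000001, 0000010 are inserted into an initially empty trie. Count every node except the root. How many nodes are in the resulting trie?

60

Count nodes per top-level branch (shared prefixes stored once):
  '0'-branch (000000000, 000001, 0000010, 01, 0110): 14 nodes
  '1'-branch (10, 1000011010, 1000101100, 1010, 101001001, 1010011010, 101011, 10101100, 101011000, 11011101, 11110111, 111101111): 46 nodes
Sum: 60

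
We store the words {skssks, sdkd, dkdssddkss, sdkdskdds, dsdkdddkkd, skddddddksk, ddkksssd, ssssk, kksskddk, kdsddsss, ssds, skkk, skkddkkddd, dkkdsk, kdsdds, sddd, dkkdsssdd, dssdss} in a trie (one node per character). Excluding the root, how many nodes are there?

Trace insertions, counting only characters that open a new branch:
  "skssks" → 6 new (s, k, s, s, k, s)
  "sdkd" → prefix "s" already present; 3 new (d, k, d)
  "dkdssddkss" → 10 new (d, k, d, s, s, d, d, k, s, s)
  "sdkdskdds" → prefix "sdkd" already present; 5 new (s, k, d, d, s)
  "dsdkdddkkd" → prefix "d" already present; 9 new (s, d, k, d, d, d, k, k, d)
  "skddddddksk" → prefix "sk" already present; 9 new (d, d, d, d, d, d, k, s, k)
  "ddkksssd" → prefix "d" already present; 7 new (d, k, k, s, s, s, d)
  "ssssk" → prefix "s" already present; 4 new (s, s, s, k)
  "kksskddk" → 8 new (k, k, s, s, k, d, d, k)
  "kdsddsss" → prefix "k" already present; 7 new (d, s, d, d, s, s, s)
  "ssds" → prefix "ss" already present; 2 new (d, s)
  "skkk" → prefix "sk" already present; 2 new (k, k)
  "skkddkkddd" → prefix "skk" already present; 7 new (d, d, k, k, d, d, d)
  "dkkdsk" → prefix "dk" already present; 4 new (k, d, s, k)
  "kdsdds" → prefix "kdsdds" already present; 0 new (none)
  "sddd" → prefix "sd" already present; 2 new (d, d)
  "dkkdsssdd" → prefix "dkkds" already present; 4 new (s, s, d, d)
  "dssdss" → prefix "ds" already present; 4 new (s, d, s, s)
Total nodes = 6 + 3 + 10 + 5 + 9 + 9 + 7 + 4 + 8 + 7 + 2 + 2 + 7 + 4 + 0 + 2 + 4 + 4 = 93

93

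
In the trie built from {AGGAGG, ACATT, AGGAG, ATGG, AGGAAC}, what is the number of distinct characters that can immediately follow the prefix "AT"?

1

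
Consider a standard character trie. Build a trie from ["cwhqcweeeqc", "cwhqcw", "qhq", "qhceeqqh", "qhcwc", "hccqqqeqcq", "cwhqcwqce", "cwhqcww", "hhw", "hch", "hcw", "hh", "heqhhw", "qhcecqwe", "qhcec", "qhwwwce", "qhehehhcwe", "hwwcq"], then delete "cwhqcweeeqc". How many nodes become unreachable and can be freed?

Walk "cwhqcweeeqc" from the leaf back toward the root, removing each node that no remaining word uses.
The suffix "eeeqc" (5 nodes) is used only by "cwhqcweeeqc"; the node for "cwhqcw" still has the child "q", so pruning stops there.
Nodes removed: 5

5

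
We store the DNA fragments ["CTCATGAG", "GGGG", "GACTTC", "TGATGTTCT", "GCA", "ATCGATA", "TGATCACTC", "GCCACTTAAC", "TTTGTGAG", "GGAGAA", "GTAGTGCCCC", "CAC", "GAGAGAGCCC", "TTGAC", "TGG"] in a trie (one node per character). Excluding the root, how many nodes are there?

82

For each word, the new-node count is its length minus the longest prefix already in the trie:
  "CTCATGAG" → 8 new (C, T, C, A, T, G, A, G)
  "GGGG" → 4 new (G, G, G, G)
  "GACTTC" → prefix "G" already present; 5 new (A, C, T, T, C)
  "TGATGTTCT" → 9 new (T, G, A, T, G, T, T, C, T)
  "GCA" → prefix "G" already present; 2 new (C, A)
  "ATCGATA" → 7 new (A, T, C, G, A, T, A)
  "TGATCACTC" → prefix "TGAT" already present; 5 new (C, A, C, T, C)
  "GCCACTTAAC" → prefix "GC" already present; 8 new (C, A, C, T, T, A, A, C)
  "TTTGTGAG" → prefix "T" already present; 7 new (T, T, G, T, G, A, G)
  "GGAGAA" → prefix "GG" already present; 4 new (A, G, A, A)
  "GTAGTGCCCC" → prefix "G" already present; 9 new (T, A, G, T, G, C, C, C, C)
  "CAC" → prefix "C" already present; 2 new (A, C)
  "GAGAGAGCCC" → prefix "GA" already present; 8 new (G, A, G, A, G, C, C, C)
  "TTGAC" → prefix "TT" already present; 3 new (G, A, C)
  "TGG" → prefix "TG" already present; 1 new (G)
Total nodes = 8 + 4 + 5 + 9 + 2 + 7 + 5 + 8 + 7 + 4 + 9 + 2 + 8 + 3 + 1 = 82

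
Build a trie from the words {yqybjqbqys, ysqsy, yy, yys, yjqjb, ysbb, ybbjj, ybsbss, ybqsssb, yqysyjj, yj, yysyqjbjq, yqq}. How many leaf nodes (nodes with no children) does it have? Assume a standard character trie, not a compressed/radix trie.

10

A leaf is a node with no children — equivalently, the end of a word that is not a proper prefix of any other stored word.
Those words: "ybbjj", "ybqsssb", "ybsbss", "yjqjb", "yqq", "yqybjqbqys", "yqysyjj", "ysbb", "ysqsy", "yysyqjbjq"
Leaf count: 10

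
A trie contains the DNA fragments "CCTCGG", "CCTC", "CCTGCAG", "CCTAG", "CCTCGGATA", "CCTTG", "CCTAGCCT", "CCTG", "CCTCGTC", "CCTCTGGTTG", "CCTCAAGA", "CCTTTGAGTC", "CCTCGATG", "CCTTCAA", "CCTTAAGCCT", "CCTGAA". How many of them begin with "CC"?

Walk to "CC"; the words in its subtree are exactly those with that prefix.
Words under "CC": CCTAG, CCTAGCCT, CCTC, CCTCAAGA, CCTCGATG, CCTCGG, CCTCGGATA, CCTCGTC, CCTCTGGTTG, CCTG, CCTGAA, CCTGCAG, CCTTAAGCCT, CCTTCAA, CCTTG, CCTTTGAGTC
Count: 16

16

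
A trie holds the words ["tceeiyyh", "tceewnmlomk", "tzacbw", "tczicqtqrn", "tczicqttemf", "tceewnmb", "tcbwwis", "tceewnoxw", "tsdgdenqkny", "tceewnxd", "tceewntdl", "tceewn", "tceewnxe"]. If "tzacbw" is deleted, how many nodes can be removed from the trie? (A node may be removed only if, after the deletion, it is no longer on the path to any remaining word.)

5

After clearing the end-marker at "tzacbw", prune upward until reaching a node still needed by another word.
The suffix "zacbw" (5 nodes) is used only by "tzacbw"; the node for "t" still has the child "c", so pruning stops there.
Nodes removed: 5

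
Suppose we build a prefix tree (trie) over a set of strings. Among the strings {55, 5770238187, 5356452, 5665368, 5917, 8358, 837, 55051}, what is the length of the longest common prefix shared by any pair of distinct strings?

2

Equivalently: take the maximum, over all pairs, of their longest common prefix length.
"55" and "55051" agree on "55" (2 characters) before diverging; nothing deeper is shared.
Longest shared-prefix length: 2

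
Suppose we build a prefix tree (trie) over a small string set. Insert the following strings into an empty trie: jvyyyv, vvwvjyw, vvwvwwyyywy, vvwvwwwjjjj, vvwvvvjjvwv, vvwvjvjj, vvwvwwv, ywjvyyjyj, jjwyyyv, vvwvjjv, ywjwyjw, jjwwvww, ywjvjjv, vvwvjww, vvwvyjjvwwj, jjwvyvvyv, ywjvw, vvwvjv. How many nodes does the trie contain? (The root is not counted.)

80

For each word, the new-node count is its length minus the longest prefix already in the trie:
  "jvyyyv" → 6 new (j, v, y, y, y, v)
  "vvwvjyw" → 7 new (v, v, w, v, j, y, w)
  "vvwvwwyyywy" → prefix "vvwv" already present; 7 new (w, w, y, y, y, w, y)
  "vvwvwwwjjjj" → prefix "vvwvww" already present; 5 new (w, j, j, j, j)
  "vvwvvvjjvwv" → prefix "vvwv" already present; 7 new (v, v, j, j, v, w, v)
  "vvwvjvjj" → prefix "vvwvj" already present; 3 new (v, j, j)
  "vvwvwwv" → prefix "vvwvww" already present; 1 new (v)
  "ywjvyyjyj" → 9 new (y, w, j, v, y, y, j, y, j)
  "jjwyyyv" → prefix "j" already present; 6 new (j, w, y, y, y, v)
  "vvwvjjv" → prefix "vvwvj" already present; 2 new (j, v)
  "ywjwyjw" → prefix "ywj" already present; 4 new (w, y, j, w)
  "jjwwvww" → prefix "jjw" already present; 4 new (w, v, w, w)
  "ywjvjjv" → prefix "ywjv" already present; 3 new (j, j, v)
  "vvwvjww" → prefix "vvwvj" already present; 2 new (w, w)
  "vvwvyjjvwwj" → prefix "vvwv" already present; 7 new (y, j, j, v, w, w, j)
  "jjwvyvvyv" → prefix "jjw" already present; 6 new (v, y, v, v, y, v)
  "ywjvw" → prefix "ywjv" already present; 1 new (w)
  "vvwvjv" → prefix "vvwvjv" already present; 0 new (none)
Total nodes = 6 + 7 + 7 + 5 + 7 + 3 + 1 + 9 + 6 + 2 + 4 + 4 + 3 + 2 + 7 + 6 + 1 + 0 = 80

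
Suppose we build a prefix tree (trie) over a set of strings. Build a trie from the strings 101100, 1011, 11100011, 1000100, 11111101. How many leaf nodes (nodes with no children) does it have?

4

A leaf is a node with no children — equivalently, the end of a word that is not a proper prefix of any other stored word.
Those words: "1000100", "101100", "11100011", "11111101"
Leaf count: 4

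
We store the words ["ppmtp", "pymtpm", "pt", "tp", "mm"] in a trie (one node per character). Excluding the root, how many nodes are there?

15

Count nodes per top-level branch (shared prefixes stored once):
  'm'-branch (mm): 2 nodes
  'p'-branch (ppmtp, pt, pymtpm): 11 nodes
  't'-branch (tp): 2 nodes
Sum: 15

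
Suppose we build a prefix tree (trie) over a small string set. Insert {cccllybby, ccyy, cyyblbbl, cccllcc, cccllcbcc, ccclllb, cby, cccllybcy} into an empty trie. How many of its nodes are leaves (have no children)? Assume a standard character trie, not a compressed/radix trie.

8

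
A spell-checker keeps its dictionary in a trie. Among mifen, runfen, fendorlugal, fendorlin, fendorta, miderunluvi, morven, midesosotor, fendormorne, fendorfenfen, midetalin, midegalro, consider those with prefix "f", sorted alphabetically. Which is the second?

Filter for "f…" and sort: "fendorfenfen", "fendorlin", "fendorlugal", "fendormorne", "fendorta"
The 2nd is fendorlin.

fendorlin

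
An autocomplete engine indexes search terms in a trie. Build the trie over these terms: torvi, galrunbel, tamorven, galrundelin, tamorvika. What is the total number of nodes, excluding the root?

29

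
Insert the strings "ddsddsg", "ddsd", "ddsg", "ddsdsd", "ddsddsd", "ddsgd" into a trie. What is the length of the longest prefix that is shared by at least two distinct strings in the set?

The deepest shared node is where two words last agree before diverging.
"ddsddsd" and "ddsddsg" agree on "ddsdds" (6 characters) before diverging; nothing deeper is shared.
Longest shared-prefix length: 6

6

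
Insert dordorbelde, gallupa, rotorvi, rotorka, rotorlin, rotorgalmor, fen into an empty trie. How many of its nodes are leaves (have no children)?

Leaves are exactly the stored words that no other stored word extends.
Those words: "dordorbelde", "fen", "gallupa", "rotorgalmor", "rotorka", "rotorlin", "rotorvi"
Leaf count: 7

7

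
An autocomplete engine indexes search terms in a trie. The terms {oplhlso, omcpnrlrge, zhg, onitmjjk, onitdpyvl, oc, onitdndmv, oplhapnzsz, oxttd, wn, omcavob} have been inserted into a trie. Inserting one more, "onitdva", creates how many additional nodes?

Walking "onitdva" from the root, the first 5 characters ("onitd") follow existing edges; "v" is the first miss.
New nodes needed: |"onitdva"| − 5 = 7 − 5 = 2.

2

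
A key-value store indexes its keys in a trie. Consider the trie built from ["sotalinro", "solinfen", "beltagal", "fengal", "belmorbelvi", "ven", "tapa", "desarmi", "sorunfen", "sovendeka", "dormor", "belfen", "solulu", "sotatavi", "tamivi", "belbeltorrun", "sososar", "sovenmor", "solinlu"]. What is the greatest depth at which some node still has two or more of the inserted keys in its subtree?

5

Look for the deepest trie node that still has at least two words in its subtree.
e.g. "solinfen" and "solinlu" share the prefix "solin" of length 5; no pair shares a longer one.
Longest shared-prefix length: 5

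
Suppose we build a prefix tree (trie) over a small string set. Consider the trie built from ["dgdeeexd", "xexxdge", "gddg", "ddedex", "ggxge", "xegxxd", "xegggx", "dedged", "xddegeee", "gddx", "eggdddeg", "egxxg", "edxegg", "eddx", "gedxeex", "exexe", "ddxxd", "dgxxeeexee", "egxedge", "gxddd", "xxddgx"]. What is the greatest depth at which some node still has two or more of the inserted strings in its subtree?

Equivalently: take the maximum, over all pairs, of their longest common prefix length.
e.g. "egxedge" and "egxxg" share the prefix "egx" of length 3; no pair shares a longer one.
Longest shared-prefix length: 3

3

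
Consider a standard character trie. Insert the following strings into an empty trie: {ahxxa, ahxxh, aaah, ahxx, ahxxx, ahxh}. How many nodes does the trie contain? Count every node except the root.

11

Count nodes per top-level branch (shared prefixes stored once):
  'a'-branch (aaah, ahxh, ahxx, ahxxa, ahxxh, ahxxx): 11 nodes
Sum: 11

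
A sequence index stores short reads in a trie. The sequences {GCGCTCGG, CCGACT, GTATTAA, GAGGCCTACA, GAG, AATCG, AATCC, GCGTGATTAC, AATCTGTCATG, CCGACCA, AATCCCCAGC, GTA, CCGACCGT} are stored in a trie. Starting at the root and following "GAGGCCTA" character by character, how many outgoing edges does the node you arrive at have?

Walk "GAGGCCTA" from the root, arriving at one node.
Distinct next characters after "GAGGCCTA": C.
That node has 1 child edge.

1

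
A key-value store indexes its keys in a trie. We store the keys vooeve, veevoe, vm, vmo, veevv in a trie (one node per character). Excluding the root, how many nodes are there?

Trace insertions, counting only characters that open a new branch:
  "vooeve" → 6 new (v, o, o, e, v, e)
  "veevoe" → prefix "v" already present; 5 new (e, e, v, o, e)
  "vm" → prefix "v" already present; 1 new (m)
  "vmo" → prefix "vm" already present; 1 new (o)
  "veevv" → prefix "veev" already present; 1 new (v)
Total nodes = 6 + 5 + 1 + 1 + 1 = 14

14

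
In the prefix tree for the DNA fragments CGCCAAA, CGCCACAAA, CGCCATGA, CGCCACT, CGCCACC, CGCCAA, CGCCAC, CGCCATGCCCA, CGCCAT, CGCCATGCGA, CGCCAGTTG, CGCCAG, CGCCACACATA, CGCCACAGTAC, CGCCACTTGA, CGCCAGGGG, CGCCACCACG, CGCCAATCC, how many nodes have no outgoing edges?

12

A leaf is a node with no children — equivalently, the end of a word that is not a proper prefix of any other stored word.
Those words: "CGCCAAA", "CGCCAATCC", "CGCCACAAA", "CGCCACACATA", "CGCCACAGTAC", "CGCCACCACG", "CGCCACTTGA", "CGCCAGGGG", "CGCCAGTTG", "CGCCATGA", "CGCCATGCCCA", "CGCCATGCGA"
Leaf count: 12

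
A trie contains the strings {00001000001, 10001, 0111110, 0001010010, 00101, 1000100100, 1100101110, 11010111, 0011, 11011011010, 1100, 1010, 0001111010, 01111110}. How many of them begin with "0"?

7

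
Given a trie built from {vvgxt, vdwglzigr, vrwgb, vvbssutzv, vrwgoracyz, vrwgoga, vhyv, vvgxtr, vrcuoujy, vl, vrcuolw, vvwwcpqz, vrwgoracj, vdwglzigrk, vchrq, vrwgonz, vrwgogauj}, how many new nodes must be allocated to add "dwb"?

Nothing in the trie begins with "d"; the whole of "dwb" is new.
3 − 0 = 3 new nodes.

3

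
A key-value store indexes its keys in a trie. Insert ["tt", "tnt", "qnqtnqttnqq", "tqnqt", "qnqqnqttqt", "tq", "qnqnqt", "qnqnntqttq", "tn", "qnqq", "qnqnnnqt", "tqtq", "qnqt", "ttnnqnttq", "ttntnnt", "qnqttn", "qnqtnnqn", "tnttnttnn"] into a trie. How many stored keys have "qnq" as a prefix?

Traverse to the node for "qnq", then collect every word in that subtree.
Matches: "qnqnnnqt", "qnqnntqttq", "qnqnqt", "qnqq", "qnqqnqttqt", "qnqt", "qnqtnnqn", "qnqtnqttnqq", "qnqttn"
Count: 9

9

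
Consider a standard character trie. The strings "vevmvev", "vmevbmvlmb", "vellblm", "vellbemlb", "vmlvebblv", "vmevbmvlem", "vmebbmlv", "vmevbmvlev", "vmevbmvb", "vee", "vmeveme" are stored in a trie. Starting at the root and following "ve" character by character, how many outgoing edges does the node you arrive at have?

Follow the path "ve" to its node, then look at its outgoing edges.
Distinct next characters after "ve": e, l, v.
That node has 3 child edges.

3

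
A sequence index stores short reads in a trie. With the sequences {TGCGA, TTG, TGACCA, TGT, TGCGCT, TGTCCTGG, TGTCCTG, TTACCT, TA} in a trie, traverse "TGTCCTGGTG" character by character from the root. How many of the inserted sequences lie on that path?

Traverse "TGTCCTGGTG" character by character; count nodes along the way that are marked as word ends.
Prefixes of the query that are stored words: "TGT", "TGTCCTG", "TGTCCTGG"
Count: 3

3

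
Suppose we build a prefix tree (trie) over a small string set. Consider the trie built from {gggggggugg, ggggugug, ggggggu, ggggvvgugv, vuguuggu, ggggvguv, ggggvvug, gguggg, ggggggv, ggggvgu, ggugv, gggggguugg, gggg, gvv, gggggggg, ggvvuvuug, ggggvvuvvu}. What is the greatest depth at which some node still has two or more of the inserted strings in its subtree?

Equivalently: take the maximum, over all pairs, of their longest common prefix length.
"gggggggg" and "gggggggugg" agree on "ggggggg" (7 characters) before diverging; nothing deeper is shared.
Longest shared-prefix length: 7

7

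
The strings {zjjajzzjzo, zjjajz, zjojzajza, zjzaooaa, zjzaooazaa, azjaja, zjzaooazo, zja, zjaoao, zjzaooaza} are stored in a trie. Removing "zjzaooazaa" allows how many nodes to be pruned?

After clearing the end-marker at "zjzaooazaa", prune upward until reaching a node still needed by another word.
The suffix "a" (1 node) is used only by "zjzaooazaa"; "zjzaooaza" is itself a stored word, so pruning stops there.
Nodes removed: 1

1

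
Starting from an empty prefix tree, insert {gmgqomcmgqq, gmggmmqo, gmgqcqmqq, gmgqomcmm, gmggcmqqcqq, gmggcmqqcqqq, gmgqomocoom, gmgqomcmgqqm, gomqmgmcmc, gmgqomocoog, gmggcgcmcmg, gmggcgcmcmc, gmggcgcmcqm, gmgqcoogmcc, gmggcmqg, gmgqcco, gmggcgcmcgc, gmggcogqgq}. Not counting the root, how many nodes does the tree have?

71

Trace insertions, counting only characters that open a new branch:
  "gmgqomcmgqq" → 11 new (g, m, g, q, o, m, c, m, g, q, q)
  "gmggmmqo" → prefix "gmg" already present; 5 new (g, m, m, q, o)
  "gmgqcqmqq" → prefix "gmgq" already present; 5 new (c, q, m, q, q)
  "gmgqomcmm" → prefix "gmgqomcm" already present; 1 new (m)
  "gmggcmqqcqq" → prefix "gmgg" already present; 7 new (c, m, q, q, c, q, q)
  "gmggcmqqcqqq" → prefix "gmggcmqqcqq" already present; 1 new (q)
  "gmgqomocoom" → prefix "gmgqom" already present; 5 new (o, c, o, o, m)
  "gmgqomcmgqqm" → prefix "gmgqomcmgqq" already present; 1 new (m)
  "gomqmgmcmc" → prefix "g" already present; 9 new (o, m, q, m, g, m, c, m, c)
  "gmgqomocoog" → prefix "gmgqomocoo" already present; 1 new (g)
  "gmggcgcmcmg" → prefix "gmggc" already present; 6 new (g, c, m, c, m, g)
  "gmggcgcmcmc" → prefix "gmggcgcmcm" already present; 1 new (c)
  "gmggcgcmcqm" → prefix "gmggcgcmc" already present; 2 new (q, m)
  "gmgqcoogmcc" → prefix "gmgqc" already present; 6 new (o, o, g, m, c, c)
  "gmggcmqg" → prefix "gmggcmq" already present; 1 new (g)
  "gmgqcco" → prefix "gmgqc" already present; 2 new (c, o)
  "gmggcgcmcgc" → prefix "gmggcgcmc" already present; 2 new (g, c)
  "gmggcogqgq" → prefix "gmggc" already present; 5 new (o, g, q, g, q)
Total nodes = 11 + 5 + 5 + 1 + 7 + 1 + 5 + 1 + 9 + 1 + 6 + 1 + 2 + 6 + 1 + 2 + 2 + 5 = 71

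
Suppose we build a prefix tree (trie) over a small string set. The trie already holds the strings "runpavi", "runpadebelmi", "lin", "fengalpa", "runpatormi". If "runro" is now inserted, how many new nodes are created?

"run" is already a path in the trie; the remaining "ro" must be added.
New nodes needed: |"runro"| − 3 = 5 − 3 = 2.

2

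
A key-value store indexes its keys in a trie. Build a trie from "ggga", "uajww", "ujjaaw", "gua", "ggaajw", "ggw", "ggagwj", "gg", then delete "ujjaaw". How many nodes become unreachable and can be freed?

5

A node on "ujjaaw"'s path can go only if nothing else ends at it or branches off below it.
The suffix "jjaaw" (5 nodes) is used only by "ujjaaw"; the node for "u" still has the child "a", so pruning stops there.
Nodes removed: 5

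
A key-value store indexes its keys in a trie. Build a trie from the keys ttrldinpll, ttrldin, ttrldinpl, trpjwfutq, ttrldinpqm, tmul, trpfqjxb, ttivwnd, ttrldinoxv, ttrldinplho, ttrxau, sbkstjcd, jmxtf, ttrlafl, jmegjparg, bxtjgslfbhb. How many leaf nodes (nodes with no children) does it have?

A leaf is a node with no children — equivalently, the end of a word that is not a proper prefix of any other stored word.
Those words: "bxtjgslfbhb", "jmegjparg", "jmxtf", "sbkstjcd", "tmul", "trpfqjxb", "trpjwfutq", "ttivwnd", "ttrlafl", "ttrldinoxv", "ttrldinplho", "ttrldinpll", "ttrldinpqm", "ttrxau"
Leaf count: 14

14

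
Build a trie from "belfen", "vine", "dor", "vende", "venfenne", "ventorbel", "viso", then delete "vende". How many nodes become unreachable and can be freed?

Walk "vende" from the leaf back toward the root, removing each node that no remaining word uses.
The suffix "de" (2 nodes) is used only by "vende"; the node for "ven" still has the child "f", so pruning stops there.
Nodes removed: 2

2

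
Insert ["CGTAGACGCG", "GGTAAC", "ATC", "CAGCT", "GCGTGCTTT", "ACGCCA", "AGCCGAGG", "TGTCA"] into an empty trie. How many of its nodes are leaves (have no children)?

A leaf is a node with no children — equivalently, the end of a word that is not a proper prefix of any other stored word.
Those words: "ACGCCA", "AGCCGAGG", "ATC", "CAGCT", "CGTAGACGCG", "GCGTGCTTT", "GGTAAC", "TGTCA"
Leaf count: 8

8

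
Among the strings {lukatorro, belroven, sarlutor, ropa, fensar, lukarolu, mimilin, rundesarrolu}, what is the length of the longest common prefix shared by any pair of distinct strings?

The deepest shared node is where two words last agree before diverging.
e.g. "lukarolu" and "lukatorro" share the prefix "luka" of length 4; no pair shares a longer one.
Longest shared-prefix length: 4

4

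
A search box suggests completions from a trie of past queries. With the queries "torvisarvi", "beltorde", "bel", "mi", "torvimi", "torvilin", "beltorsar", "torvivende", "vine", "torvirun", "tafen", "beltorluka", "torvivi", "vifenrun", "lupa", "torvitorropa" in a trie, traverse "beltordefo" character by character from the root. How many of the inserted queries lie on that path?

Walk "beltordefo" from the root; an end-of-word marker is hit whenever a stored word is a prefix of "beltordefo".
Prefixes of the query that are stored words: "bel", "beltorde"
Count: 2

2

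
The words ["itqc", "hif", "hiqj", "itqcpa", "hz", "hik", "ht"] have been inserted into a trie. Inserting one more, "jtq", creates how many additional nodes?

3

No existing word starts with "j", so every character of "jtq" needs a new node.
3 − 0 = 3 new nodes.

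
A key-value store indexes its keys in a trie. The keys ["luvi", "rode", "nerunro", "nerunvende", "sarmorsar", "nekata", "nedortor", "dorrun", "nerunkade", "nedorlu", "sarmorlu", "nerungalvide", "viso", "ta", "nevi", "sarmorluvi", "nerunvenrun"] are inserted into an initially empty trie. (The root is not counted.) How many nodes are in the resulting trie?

For each word, the new-node count is its length minus the longest prefix already in the trie:
  "luvi" → 4 new (l, u, v, i)
  "rode" → 4 new (r, o, d, e)
  "nerunro" → 7 new (n, e, r, u, n, r, o)
  "nerunvende" → prefix "nerun" already present; 5 new (v, e, n, d, e)
  "sarmorsar" → 9 new (s, a, r, m, o, r, s, a, r)
  "nekata" → prefix "ne" already present; 4 new (k, a, t, a)
  "nedortor" → prefix "ne" already present; 6 new (d, o, r, t, o, r)
  "dorrun" → 6 new (d, o, r, r, u, n)
  "nerunkade" → prefix "nerun" already present; 4 new (k, a, d, e)
  "nedorlu" → prefix "nedor" already present; 2 new (l, u)
  "sarmorlu" → prefix "sarmor" already present; 2 new (l, u)
  "nerungalvide" → prefix "nerun" already present; 7 new (g, a, l, v, i, d, e)
  "viso" → 4 new (v, i, s, o)
  "ta" → 2 new (t, a)
  "nevi" → prefix "ne" already present; 2 new (v, i)
  "sarmorluvi" → prefix "sarmorlu" already present; 2 new (v, i)
  "nerunvenrun" → prefix "nerunven" already present; 3 new (r, u, n)
Total nodes = 4 + 4 + 7 + 5 + 9 + 4 + 6 + 6 + 4 + 2 + 2 + 7 + 4 + 2 + 2 + 2 + 3 = 73

73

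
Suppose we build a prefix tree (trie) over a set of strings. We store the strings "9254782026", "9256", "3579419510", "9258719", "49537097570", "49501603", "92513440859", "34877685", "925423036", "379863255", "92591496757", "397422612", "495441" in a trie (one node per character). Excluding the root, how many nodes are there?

88

Count nodes per top-level branch (shared prefixes stored once):
  '3'-branch (34877685, 3579419510, 379863255, 397422612): 33 nodes
  '4'-branch (49501603, 49537097570, 495441): 19 nodes
  '9'-branch (92513440859, 925423036, 9254782026, 9256, 9258719, 92591496757): 36 nodes
Sum: 88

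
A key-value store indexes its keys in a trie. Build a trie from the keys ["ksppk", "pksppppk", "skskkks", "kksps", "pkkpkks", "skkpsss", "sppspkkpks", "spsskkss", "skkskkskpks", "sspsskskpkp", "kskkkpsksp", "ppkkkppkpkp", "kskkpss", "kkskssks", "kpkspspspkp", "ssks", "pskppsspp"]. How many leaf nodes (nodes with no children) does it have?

Leaves are exactly the stored words that no other stored word extends.
Those words: "kkskssks", "kksps", "kpkspspspkp", "kskkkpsksp", "kskkpss", "ksppk", "pkkpkks", "pksppppk", "ppkkkppkpkp", "pskppsspp", "skkpsss", "skkskkskpks", "skskkks", "sppspkkpks", "spsskkss", "ssks", "sspsskskpkp"
Leaf count: 17

17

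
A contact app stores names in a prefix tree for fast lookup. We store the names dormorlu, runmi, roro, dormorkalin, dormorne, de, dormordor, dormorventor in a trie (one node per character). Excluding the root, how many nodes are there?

33

Trace insertions, counting only characters that open a new branch:
  "dormorlu" → 8 new (d, o, r, m, o, r, l, u)
  "runmi" → 5 new (r, u, n, m, i)
  "roro" → prefix "r" already present; 3 new (o, r, o)
  "dormorkalin" → prefix "dormor" already present; 5 new (k, a, l, i, n)
  "dormorne" → prefix "dormor" already present; 2 new (n, e)
  "de" → prefix "d" already present; 1 new (e)
  "dormordor" → prefix "dormor" already present; 3 new (d, o, r)
  "dormorventor" → prefix "dormor" already present; 6 new (v, e, n, t, o, r)
Total nodes = 8 + 5 + 3 + 5 + 2 + 1 + 3 + 6 = 33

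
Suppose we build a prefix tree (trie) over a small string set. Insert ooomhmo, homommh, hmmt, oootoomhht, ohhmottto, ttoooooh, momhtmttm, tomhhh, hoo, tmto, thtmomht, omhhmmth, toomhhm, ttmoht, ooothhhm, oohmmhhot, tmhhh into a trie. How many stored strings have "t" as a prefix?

7

Filter for entries beginning with "t":
Words under "t": thtmomht, tmhhh, tmto, tomhhh, toomhhm, ttmoht, ttoooooh
Count: 7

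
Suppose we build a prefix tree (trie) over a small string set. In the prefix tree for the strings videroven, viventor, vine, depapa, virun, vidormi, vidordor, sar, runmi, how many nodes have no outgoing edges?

9

A leaf is a node with no children — equivalently, the end of a word that is not a proper prefix of any other stored word.
Those words: "depapa", "runmi", "sar", "videroven", "vidordor", "vidormi", "vine", "virun", "viventor"
Leaf count: 9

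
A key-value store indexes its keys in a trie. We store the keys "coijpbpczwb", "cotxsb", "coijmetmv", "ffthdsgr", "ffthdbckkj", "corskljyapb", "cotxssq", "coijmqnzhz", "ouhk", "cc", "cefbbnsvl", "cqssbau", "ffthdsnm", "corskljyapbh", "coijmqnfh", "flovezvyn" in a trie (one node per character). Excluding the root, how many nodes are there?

81

Trace insertions, counting only characters that open a new branch:
  "coijpbpczwb" → 11 new (c, o, i, j, p, b, p, c, z, w, b)
  "cotxsb" → prefix "co" already present; 4 new (t, x, s, b)
  "coijmetmv" → prefix "coij" already present; 5 new (m, e, t, m, v)
  "ffthdsgr" → 8 new (f, f, t, h, d, s, g, r)
  "ffthdbckkj" → prefix "ffthd" already present; 5 new (b, c, k, k, j)
  "corskljyapb" → prefix "co" already present; 9 new (r, s, k, l, j, y, a, p, b)
  "cotxssq" → prefix "cotxs" already present; 2 new (s, q)
  "coijmqnzhz" → prefix "coijm" already present; 5 new (q, n, z, h, z)
  "ouhk" → 4 new (o, u, h, k)
  "cc" → prefix "c" already present; 1 new (c)
  "cefbbnsvl" → prefix "c" already present; 8 new (e, f, b, b, n, s, v, l)
  "cqssbau" → prefix "c" already present; 6 new (q, s, s, b, a, u)
  "ffthdsnm" → prefix "ffthds" already present; 2 new (n, m)
  "corskljyapbh" → prefix "corskljyapb" already present; 1 new (h)
  "coijmqnfh" → prefix "coijmqn" already present; 2 new (f, h)
  "flovezvyn" → prefix "f" already present; 8 new (l, o, v, e, z, v, y, n)
Total nodes = 11 + 4 + 5 + 8 + 5 + 9 + 2 + 5 + 4 + 1 + 8 + 6 + 2 + 1 + 2 + 8 = 81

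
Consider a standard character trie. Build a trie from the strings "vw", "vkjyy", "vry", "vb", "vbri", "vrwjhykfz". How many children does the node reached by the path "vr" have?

Follow the path "vr" to its node, then look at its outgoing edges.
Characters that immediately follow "vr" among the stored strings: {w, y}.
That node has 2 child edges.

2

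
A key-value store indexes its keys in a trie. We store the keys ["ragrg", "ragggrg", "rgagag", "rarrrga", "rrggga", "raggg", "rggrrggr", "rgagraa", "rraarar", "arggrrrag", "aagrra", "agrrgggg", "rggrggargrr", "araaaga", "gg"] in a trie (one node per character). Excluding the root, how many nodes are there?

73

Trace insertions, counting only characters that open a new branch:
  "ragrg" → 5 new (r, a, g, r, g)
  "ragggrg" → prefix "rag" already present; 4 new (g, g, r, g)
  "rgagag" → prefix "r" already present; 5 new (g, a, g, a, g)
  "rarrrga" → prefix "ra" already present; 5 new (r, r, r, g, a)
  "rrggga" → prefix "r" already present; 5 new (r, g, g, g, a)
  "raggg" → prefix "raggg" already present; 0 new (none)
  "rggrrggr" → prefix "rg" already present; 6 new (g, r, r, g, g, r)
  "rgagraa" → prefix "rgag" already present; 3 new (r, a, a)
  "rraarar" → prefix "rr" already present; 5 new (a, a, r, a, r)
  "arggrrrag" → 9 new (a, r, g, g, r, r, r, a, g)
  "aagrra" → prefix "a" already present; 5 new (a, g, r, r, a)
  "agrrgggg" → prefix "a" already present; 7 new (g, r, r, g, g, g, g)
  "rggrggargrr" → prefix "rggr" already present; 7 new (g, g, a, r, g, r, r)
  "araaaga" → prefix "ar" already present; 5 new (a, a, a, g, a)
  "gg" → 2 new (g, g)
Total nodes = 5 + 4 + 5 + 5 + 5 + 0 + 6 + 3 + 5 + 9 + 5 + 7 + 7 + 5 + 2 = 73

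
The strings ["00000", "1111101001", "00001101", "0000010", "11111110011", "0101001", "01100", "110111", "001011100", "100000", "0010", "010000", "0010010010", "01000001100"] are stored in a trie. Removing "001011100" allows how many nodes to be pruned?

Walk "001011100" from the leaf back toward the root, removing each node that no remaining word uses.
The suffix "11100" (5 nodes) is used only by "001011100"; the node for "0010" still has the child "0", so pruning stops there.
Nodes removed: 5

5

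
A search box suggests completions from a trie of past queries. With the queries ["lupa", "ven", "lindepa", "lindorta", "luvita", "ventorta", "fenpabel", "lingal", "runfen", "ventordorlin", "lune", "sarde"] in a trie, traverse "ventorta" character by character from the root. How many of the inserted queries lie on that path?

2

Walk "ventorta" from the root; an end-of-word marker is hit whenever a stored word is a prefix of "ventorta".
Prefixes of the query that are stored words: "ven", "ventorta"
Count: 2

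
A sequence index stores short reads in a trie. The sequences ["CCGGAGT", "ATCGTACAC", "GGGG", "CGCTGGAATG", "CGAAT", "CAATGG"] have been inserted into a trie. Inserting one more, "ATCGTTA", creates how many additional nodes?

The longest prefix of "ATCGTTA" already in the trie is "ATCGT" (length 5).
Each of the 2 remaining characters creates one node.

2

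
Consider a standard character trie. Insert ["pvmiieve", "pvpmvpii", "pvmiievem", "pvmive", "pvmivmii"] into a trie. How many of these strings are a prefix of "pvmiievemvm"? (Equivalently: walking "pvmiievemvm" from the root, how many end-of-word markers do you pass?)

2

Check each prefix of "pvmiievemvm" against the stored set — each match is an end-marker on the path.
Prefixes of the query that are stored words: "pvmiieve", "pvmiievem"
Count: 2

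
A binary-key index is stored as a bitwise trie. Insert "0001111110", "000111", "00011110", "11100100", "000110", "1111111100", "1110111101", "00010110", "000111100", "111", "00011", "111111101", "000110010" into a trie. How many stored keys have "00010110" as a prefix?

Traverse to the node for "00010110", then collect every word in that subtree.
Matches: "00010110"
Count: 1

1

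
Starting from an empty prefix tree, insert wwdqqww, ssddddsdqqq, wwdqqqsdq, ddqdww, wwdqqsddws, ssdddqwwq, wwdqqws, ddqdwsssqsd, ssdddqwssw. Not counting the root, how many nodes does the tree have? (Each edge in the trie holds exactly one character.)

47

Insert word by word; a character creates a node only if that edge doesn't already exist:
  "wwdqqww" → 7 new (w, w, d, q, q, w, w)
  "ssddddsdqqq" → 11 new (s, s, d, d, d, d, s, d, q, q, q)
  "wwdqqqsdq" → prefix "wwdqq" already present; 4 new (q, s, d, q)
  "ddqdww" → 6 new (d, d, q, d, w, w)
  "wwdqqsddws" → prefix "wwdqq" already present; 5 new (s, d, d, w, s)
  "ssdddqwwq" → prefix "ssddd" already present; 4 new (q, w, w, q)
  "wwdqqws" → prefix "wwdqqw" already present; 1 new (s)
  "ddqdwsssqsd" → prefix "ddqdw" already present; 6 new (s, s, s, q, s, d)
  "ssdddqwssw" → prefix "ssdddqw" already present; 3 new (s, s, w)
Total nodes = 7 + 11 + 4 + 6 + 5 + 4 + 1 + 6 + 3 = 47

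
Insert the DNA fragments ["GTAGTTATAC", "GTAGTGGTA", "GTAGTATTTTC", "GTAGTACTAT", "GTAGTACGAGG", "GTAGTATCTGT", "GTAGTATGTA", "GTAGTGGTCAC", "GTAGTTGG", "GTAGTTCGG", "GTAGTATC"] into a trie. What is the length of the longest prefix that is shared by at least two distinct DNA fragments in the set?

Equivalently: take the maximum, over all pairs, of their longest common prefix length.
"GTAGTATC" and "GTAGTATCTGT" agree on "GTAGTATC" (8 characters) before diverging; nothing deeper is shared.
Longest shared-prefix length: 8

8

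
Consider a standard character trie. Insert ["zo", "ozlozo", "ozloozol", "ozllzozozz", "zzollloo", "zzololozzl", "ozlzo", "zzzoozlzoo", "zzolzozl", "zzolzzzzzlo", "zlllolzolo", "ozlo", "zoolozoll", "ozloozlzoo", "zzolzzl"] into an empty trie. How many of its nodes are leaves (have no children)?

Leaves are exactly the stored words that no other stored word extends.
Those words: "ozllzozozz", "ozloozlzoo", "ozloozol", "ozlozo", "ozlzo", "zlllolzolo", "zoolozoll", "zzollloo", "zzololozzl", "zzolzozl", "zzolzzl", "zzolzzzzzlo", "zzzoozlzoo"
Leaf count: 13

13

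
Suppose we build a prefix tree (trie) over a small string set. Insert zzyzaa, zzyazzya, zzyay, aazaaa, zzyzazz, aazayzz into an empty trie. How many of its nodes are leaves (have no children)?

Leaves are exactly the stored words that no other stored word extends.
Those words: "aazaaa", "aazayzz", "zzyay", "zzyazzya", "zzyzaa", "zzyzazz"
Leaf count: 6

6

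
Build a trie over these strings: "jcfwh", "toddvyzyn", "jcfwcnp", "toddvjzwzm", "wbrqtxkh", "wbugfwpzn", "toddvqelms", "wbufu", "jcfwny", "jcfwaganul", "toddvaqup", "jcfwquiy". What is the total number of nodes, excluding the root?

60

Count nodes per top-level branch (shared prefixes stored once):
  'j'-branch (jcfwaganul, jcfwcnp, jcfwh, jcfwny, jcfwquiy): 20 nodes
  't'-branch (toddvaqup, toddvjzwzm, toddvqelms, toddvyzyn): 23 nodes
  'w'-branch (wbrqtxkh, wbufu, wbugfwpzn): 17 nodes
Sum: 60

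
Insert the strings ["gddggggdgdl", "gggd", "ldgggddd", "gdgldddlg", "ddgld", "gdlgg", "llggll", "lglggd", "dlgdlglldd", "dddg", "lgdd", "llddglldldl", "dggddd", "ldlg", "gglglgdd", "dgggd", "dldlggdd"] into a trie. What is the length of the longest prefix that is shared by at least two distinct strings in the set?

Equivalently: take the maximum, over all pairs, of their longest common prefix length.
"dggddd" and "dgggd" agree on "dgg" (3 characters) before diverging; nothing deeper is shared.
Longest shared-prefix length: 3

3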